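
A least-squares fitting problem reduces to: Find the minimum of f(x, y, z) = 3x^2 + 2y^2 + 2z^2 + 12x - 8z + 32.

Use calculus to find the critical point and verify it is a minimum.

f(x,y,z) = 3x^2 + 2y^2 + 2z^2 + 12x - 8z + 32
df/dx = 6x + (12) = 0 => x = -2
df/dy = 4y + (0) = 0 => y = 0
df/dz = 4z + (-8) = 0 => z = 2
f(-2,0,2) = 3*(-2)^2 + 2*(0)^2 + 2*(2)^2 + 12*(-2) + -8*(2) + 32 = 12
Hessian is diagonal with entries 6, 4, 4 > 0, confirmed minimum.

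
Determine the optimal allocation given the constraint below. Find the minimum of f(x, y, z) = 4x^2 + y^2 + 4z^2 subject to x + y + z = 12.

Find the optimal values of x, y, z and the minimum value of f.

Using Lagrange multipliers on f = 4x^2 + y^2 + 4z^2 with constraint x + y + z = 12:
Conditions: 2*4*x = lambda, 2*1*y = lambda, 2*4*z = lambda
So x = lambda/8, y = lambda/2, z = lambda/8
Substituting into constraint: lambda * (3/4) = 12
lambda = 16
x = 2, y = 8, z = 2
Minimum value = 96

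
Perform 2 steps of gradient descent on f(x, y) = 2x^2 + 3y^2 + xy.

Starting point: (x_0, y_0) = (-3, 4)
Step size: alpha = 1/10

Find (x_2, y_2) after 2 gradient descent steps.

f(x,y) = 2x^2 + 3y^2 + xy
grad_x = 4x + 1y, grad_y = 6y + 1x
Step 1: grad = (-8, 21), (-11/5, 19/10)
Step 2: grad = (-69/10, 46/5), (-151/100, 49/50)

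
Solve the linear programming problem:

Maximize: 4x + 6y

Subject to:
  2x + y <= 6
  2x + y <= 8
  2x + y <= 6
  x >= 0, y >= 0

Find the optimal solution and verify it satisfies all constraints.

Feasible vertices: (0, 0), (0, 6), (3, 0)
Objective 4x + 6y at each vertex:
  (0, 0): 0
  (0, 6): 36
  (3, 0): 12
Maximum is 36 at (0, 6).
Verify constraints at (x, y) = (0, 6):
  2*0 + 1*6 = 6 <= 6 (active)
  2*0 + 1*6 = 6 <= 8
  2*0 + 1*6 = 6 <= 6 (active)
  x = 0 >= 0, y = 6 >= 0. All constraints satisfied.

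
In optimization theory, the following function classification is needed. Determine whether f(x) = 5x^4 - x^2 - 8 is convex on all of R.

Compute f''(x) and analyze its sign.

f(x) = 5x^4 - x^2 - 8
f'(x) = 20x^3 + -2x
f''(x) = 60x^2 + -2
f''(0) = -2 < 0, so not convex near x = 0
Therefore, f is not globally convex on R.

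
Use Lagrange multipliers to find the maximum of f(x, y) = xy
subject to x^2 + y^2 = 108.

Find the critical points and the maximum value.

Lagrange conditions: y = 2*lambda*x and x = 2*lambda*y
If x = 0 then y = 0, violating the constraint, so x, y != 0.
Dividing: y/x = x/y => x^2 = y^2 => y = x or y = -x
Constraint: 2x^2 = 108 => x^2 = 54 => x = +/-sqrt(54)
Critical points: (sqrt(54), sqrt(54)), (-sqrt(54), -sqrt(54)), (sqrt(54), -sqrt(54)), (-sqrt(54), sqrt(54))
  y = x:  xy = x^2 = 54  at (sqrt(54), sqrt(54)) and (-sqrt(54), -sqrt(54))
  y = -x: xy = -x^2 = -54 at (sqrt(54), -sqrt(54)) and (-sqrt(54), sqrt(54))
Maximum xy = 54 at (sqrt(54), sqrt(54)) and (-sqrt(54), -sqrt(54))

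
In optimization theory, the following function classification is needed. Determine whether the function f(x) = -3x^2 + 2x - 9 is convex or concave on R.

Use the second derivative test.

f(x) = -3x^2 + 2x - 9
f'(x) = -6x + 2
f''(x) = -6
Since f''(x) = -6 < 0 for all x, f is concave on R.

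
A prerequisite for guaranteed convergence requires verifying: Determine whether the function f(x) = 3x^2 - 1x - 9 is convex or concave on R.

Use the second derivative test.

f(x) = 3x^2 - 1x - 9
f'(x) = 6x - 1
f''(x) = 6
Since f''(x) = 6 > 0 for all x, f is convex on R.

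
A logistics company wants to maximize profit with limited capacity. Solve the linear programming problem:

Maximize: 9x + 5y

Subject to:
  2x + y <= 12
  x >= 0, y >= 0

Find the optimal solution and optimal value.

The feasible region has vertices at [(0, 0), (6, 0), (0, 12)].
Checking objective 9x + 5y at each vertex:
  (0, 0): 9*0 + 5*0 = 0
  (6, 0): 9*6 + 5*0 = 54
  (0, 12): 9*0 + 5*12 = 60
Maximum is 60 at (0, 12).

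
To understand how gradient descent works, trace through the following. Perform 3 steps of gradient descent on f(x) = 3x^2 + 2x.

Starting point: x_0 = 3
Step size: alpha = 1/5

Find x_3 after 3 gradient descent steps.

f(x) = 3x^2 + 2x, f'(x) = 6x + (2)
Step 1: f'(3) = 20, x_1 = 3 - 1/5 * 20 = -1
Step 2: f'(-1) = -4, x_2 = -1 - 1/5 * -4 = -1/5
Step 3: f'(-1/5) = 4/5, x_3 = -1/5 - 1/5 * 4/5 = -9/25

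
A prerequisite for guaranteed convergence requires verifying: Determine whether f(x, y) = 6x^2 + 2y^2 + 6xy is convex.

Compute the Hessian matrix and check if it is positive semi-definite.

f(x,y) = 6x^2 + 2y^2 + 6xy
Hessian H = [[12, 6], [6, 4]]
trace(H) = 16, det(H) = 12
Eigenvalues: (16 +/- sqrt(208)) / 2 = 15.21, 0.7889
Since both eigenvalues > 0, f is convex.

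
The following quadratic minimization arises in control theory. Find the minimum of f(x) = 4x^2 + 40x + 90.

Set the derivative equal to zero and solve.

f(x) = 4x^2 + 40x + 90
f'(x) = 8x + (40) = 0
x = -40/8 = -5
f(-5) = -10
Since f''(x) = 8 > 0, this is a minimum.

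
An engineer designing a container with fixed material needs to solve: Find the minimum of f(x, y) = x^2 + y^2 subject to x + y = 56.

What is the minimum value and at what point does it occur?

Substitute y = 56 - x into f(x,y) = x^2 + y^2:
g(x) = x^2 + (56 - x)^2 = 2x^2 - 112x + 3136
g'(x) = 4x - 112 = 0  =>  x = 28
y = 56 - 28 = 28
Minimum value = 28^2 + 28^2 = 1568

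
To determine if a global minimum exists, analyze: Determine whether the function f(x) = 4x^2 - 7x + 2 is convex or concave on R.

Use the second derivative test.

f(x) = 4x^2 - 7x + 2
f'(x) = 8x - 7
f''(x) = 8
Since f''(x) = 8 > 0 for all x, f is convex on R.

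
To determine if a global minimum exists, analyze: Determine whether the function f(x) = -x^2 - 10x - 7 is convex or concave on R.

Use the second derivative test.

f(x) = -x^2 - 10x - 7
f'(x) = -2x - 10
f''(x) = -2
Since f''(x) = -2 < 0 for all x, f is concave on R.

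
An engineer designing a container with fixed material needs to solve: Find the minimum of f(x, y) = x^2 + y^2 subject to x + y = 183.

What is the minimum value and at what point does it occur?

Substitute y = 183 - x into f(x,y) = x^2 + y^2:
g(x) = x^2 + (183 - x)^2 = 2x^2 - 366x + 33489
g'(x) = 4x - 366 = 0  =>  x = 183/2
y = 183 - 183/2 = 183/2
Minimum value = (183/2)^2 + (183/2)^2 = 33489/2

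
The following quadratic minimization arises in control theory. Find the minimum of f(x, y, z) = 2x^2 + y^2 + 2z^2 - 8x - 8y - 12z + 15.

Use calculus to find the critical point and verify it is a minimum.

f(x,y,z) = 2x^2 + y^2 + 2z^2 - 8x - 8y - 12z + 15
df/dx = 4x + (-8) = 0 => x = 2
df/dy = 2y + (-8) = 0 => y = 4
df/dz = 4z + (-12) = 0 => z = 3
f(2,4,3) = 2*(2)^2 + 1*(4)^2 + 2*(3)^2 + -8*(2) + -8*(4) + -12*(3) + 15 = -27
Hessian is diagonal with entries 4, 2, 4 > 0, confirmed minimum.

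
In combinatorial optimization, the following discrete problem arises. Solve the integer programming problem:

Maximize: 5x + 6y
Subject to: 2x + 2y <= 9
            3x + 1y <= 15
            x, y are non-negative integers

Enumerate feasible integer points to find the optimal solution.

Constraint 1: 2x + 2y <= 9
Constraint 2: 3x + 1y <= 15
Feasible x range (need y >= 0): 0 <= x <= min(9/2, 15/3) => x in {0, ..., 4}.
Enumerate feasible integer points row by row (the coefficient of y is 6 > 0, so for each x the largest feasible y gives the best value):
  x = 0: y <= min((9 - 2*0)/2, (15 - 3*0)/1) => y in {0, ..., 4}; best 5*0 + 6*4 = 24
  x = 1: y <= min((9 - 2*1)/2, (15 - 3*1)/1) => y in {0, ..., 3}; best 5*1 + 6*3 = 23
  x = 2: y <= min((9 - 2*2)/2, (15 - 3*2)/1) => y in {0, ..., 2}; best 5*2 + 6*2 = 22
  x = 3: y <= min((9 - 2*3)/2, (15 - 3*3)/1) => y in {0, ..., 1}; best 5*3 + 6*1 = 21
  x = 4: y <= min((9 - 2*4)/2, (15 - 3*4)/1) => y in {0}; best 5*4 + 6*0 = 20
The maximum 5x + 6y = 24 is achieved at x = 0, y = 4.
Check: 2*0 + 2*4 = 8 <= 9 and 3*0 + 1*4 = 4 <= 15.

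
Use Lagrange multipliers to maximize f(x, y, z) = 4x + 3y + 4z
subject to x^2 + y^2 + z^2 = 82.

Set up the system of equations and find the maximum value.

Lagrange conditions: 4 = 2*lambda*x, 3 = 2*lambda*y, 4 = 2*lambda*z
So x:4 = y:3 = z:4, i.e. x = 4t, y = 3t, z = 4t
Constraint: t^2*(4^2 + 3^2 + 4^2) = 82
  t^2 * 41 = 82  =>  t = sqrt(2)
Maximum = 4*4t + 3*3t + 4*4t = 41*sqrt(2) = sqrt(3362)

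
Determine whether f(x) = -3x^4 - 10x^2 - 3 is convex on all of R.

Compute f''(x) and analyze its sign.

f(x) = -3x^4 - 10x^2 - 3
f'(x) = -12x^3 + -20x
f''(x) = -36x^2 + -20
f''(x) = -36x^2 + -20 <= -20 < 0 for all x
Therefore, f is concave on R.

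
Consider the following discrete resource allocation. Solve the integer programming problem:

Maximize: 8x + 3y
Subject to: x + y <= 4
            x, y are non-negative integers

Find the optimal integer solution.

Objective: 8x + 3y, constraint: x + y <= 4
Coefficient of x is 8 >= coefficient of y is 3, so allocate the entire budget to x.
Optimal: x = 4, y = 0, value = 32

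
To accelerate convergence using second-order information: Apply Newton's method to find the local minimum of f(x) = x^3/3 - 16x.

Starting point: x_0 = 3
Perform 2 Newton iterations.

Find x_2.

f(x) = x^3/3 - 16x
f'(x) = x^2 - 16, f''(x) = 2x
Newton update: x_{n+1} = x_n - (x_n^2 - 16)/(2*x_n)
Step 1: x_0 = 3, f'=-7, f''=6, x_1 = 25/6
Step 2: x_1 = 25/6, f'=49/36, f''=25/3, x_2 = 1201/300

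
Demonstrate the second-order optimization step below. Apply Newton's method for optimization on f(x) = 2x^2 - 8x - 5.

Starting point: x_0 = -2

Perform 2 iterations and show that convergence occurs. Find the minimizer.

f(x) = 2x^2 - 8x - 5, f'(x) = 4x + (-8), f''(x) = 4
Step 1: f'(-2) = -16, x_1 = -2 - -16/4 = 2
Step 2: f'(2) = 0, x_2 = 2 (converged)
Newton's method converges in 1 step for quadratics.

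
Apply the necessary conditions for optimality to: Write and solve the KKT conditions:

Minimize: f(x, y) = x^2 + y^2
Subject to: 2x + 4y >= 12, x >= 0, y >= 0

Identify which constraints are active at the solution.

KKT conditions for min x^2 + y^2 s.t. 2x + 4y >= 12, x >= 0, y >= 0:
Stationarity: 2x = mu*2 + mu_x, 2y = mu*4 + mu_y, with mu, mu_x, mu_y >= 0
Complementary slackness: mu*(2x + 4y - 12) = 0, mu_x*x = 0, mu_y*y = 0
(0, 0) is infeasible (2*0 + 4*0 < 12), so if mu = 0 stationarity would force x = mu_x/2 >= 0, y = mu_y/2 >= 0 with mu_x*x = mu_y*y = 0, i.e. x = y = 0: contradiction. Hence mu > 0 and 2x + 4y = 12 is active.
Try x > 0, y > 0 (so mu_x = mu_y = 0): x = 2*mu/2, y = 4*mu/2
Substitute: 2*(2*mu/2) + 4*(4*mu/2) = 12
  mu*20/2 = 12 => mu = 6/5
x* = 6/5 > 0, y* = 12/5 > 0, consistent with mu_x = mu_y = 0.
f is convex and the constraints are linear, so this KKT point is the global minimum.
f* = 36/5
Active constraints: 2x + 4y >= 12 (holds with equality, mu = 6/5 > 0); x >= 0 and y >= 0 are inactive (mu_x = mu_y = 0).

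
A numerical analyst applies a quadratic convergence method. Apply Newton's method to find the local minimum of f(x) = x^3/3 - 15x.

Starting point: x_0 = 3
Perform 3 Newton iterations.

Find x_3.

f(x) = x^3/3 - 15x
f'(x) = x^2 - 15, f''(x) = 2x
Newton update: x_{n+1} = x_n - (x_n^2 - 15)/(2*x_n)
Step 1: x_0 = 3, f'=-6, f''=6, x_1 = 4
Step 2: x_1 = 4, f'=1, f''=8, x_2 = 31/8
Step 3: x_2 = 31/8, f'=1/64, f''=31/4, x_3 = 1921/496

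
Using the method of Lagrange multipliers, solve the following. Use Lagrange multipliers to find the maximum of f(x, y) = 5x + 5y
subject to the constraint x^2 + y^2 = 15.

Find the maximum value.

Set up Lagrange conditions: grad f = lambda * grad g
  5 = 2*lambda*x
  5 = 2*lambda*y
From these: x/y = 5/5, so x = 5t, y = 5t for some t.
Substitute into constraint: (5t)^2 + (5t)^2 = 15
  t^2 * 50 = 15
  t = sqrt(15/50)
Maximum = 5*x + 5*y = (5^2 + 5^2)*t = 50 * sqrt(15/50) = sqrt(750)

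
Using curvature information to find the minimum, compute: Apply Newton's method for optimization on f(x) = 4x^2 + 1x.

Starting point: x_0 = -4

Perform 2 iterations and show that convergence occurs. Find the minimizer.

f(x) = 4x^2 + 1x, f'(x) = 8x + (1), f''(x) = 8
Step 1: f'(-4) = -31, x_1 = -4 - -31/8 = -1/8
Step 2: f'(-1/8) = 0, x_2 = -1/8 (converged)
Newton's method converges in 1 step for quadratics.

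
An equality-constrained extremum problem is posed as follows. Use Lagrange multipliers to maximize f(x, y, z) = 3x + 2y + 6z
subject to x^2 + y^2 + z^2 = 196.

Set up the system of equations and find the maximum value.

Lagrange conditions: 3 = 2*lambda*x, 2 = 2*lambda*y, 6 = 2*lambda*z
So x:3 = y:2 = z:6, i.e. x = 3t, y = 2t, z = 6t
Constraint: t^2*(3^2 + 2^2 + 6^2) = 196
  t^2 * 49 = 196  =>  t = sqrt(4)
Maximum = 3*3t + 2*2t + 6*6t = 49*sqrt(4) = 98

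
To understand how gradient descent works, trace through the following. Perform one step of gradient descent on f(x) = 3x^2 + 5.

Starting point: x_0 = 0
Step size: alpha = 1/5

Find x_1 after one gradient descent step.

f(x) = 3x^2 + 5
f'(x) = 6x + 0
f'(0) = 6*0 + (0) = 0
x_1 = x_0 - alpha * f'(x_0) = 0 - 1/5 * 0 = 0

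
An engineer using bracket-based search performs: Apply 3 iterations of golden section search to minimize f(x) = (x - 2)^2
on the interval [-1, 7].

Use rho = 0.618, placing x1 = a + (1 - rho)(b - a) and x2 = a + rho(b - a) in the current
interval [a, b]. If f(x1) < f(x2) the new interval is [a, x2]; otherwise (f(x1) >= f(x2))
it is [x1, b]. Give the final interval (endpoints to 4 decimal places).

Golden section search for min of f(x) = (x - 2)^2 on [-1, 7].
Each step: x1 = a + (1 - rho)(b - a), x2 = a + rho(b - a); if f(x1) < f(x2) keep [a, x2], otherwise keep [x1, b].
Step 1: [-1.0000, 7.0000], x1=2.0560 (f=0.0031), x2=3.9440 (f=3.7791); f(x1) < f(x2) => keep [-1.0000, 3.9440]
Step 2: [-1.0000, 3.9440], x1=0.8886 (f=1.2352), x2=2.0554 (f=0.0031); f(x1) > f(x2) => keep [0.8886, 3.9440]
Step 3: [0.8886, 3.9440], x1=2.0558 (f=0.0031), x2=2.7768 (f=0.6035); f(x1) < f(x2) => keep [0.8886, 2.7768]
Final interval: [0.8886, 2.7768]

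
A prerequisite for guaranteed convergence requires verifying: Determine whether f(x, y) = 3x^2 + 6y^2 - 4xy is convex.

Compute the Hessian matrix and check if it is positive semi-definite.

f(x,y) = 3x^2 + 6y^2 - 4xy
Hessian H = [[6, -4], [-4, 12]]
trace(H) = 18, det(H) = 56
Eigenvalues: (18 +/- sqrt(100)) / 2 = 14, 4
Since both eigenvalues > 0, f is convex.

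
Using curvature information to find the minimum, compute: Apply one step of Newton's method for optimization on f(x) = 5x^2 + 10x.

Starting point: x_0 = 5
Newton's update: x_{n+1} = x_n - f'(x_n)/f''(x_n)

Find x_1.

f(x) = 5x^2 + 10x
f'(x) = 10x + (10), f''(x) = 10
Newton step: x_1 = x_0 - f'(x_0)/f''(x_0)
f'(5) = 60
x_1 = 5 - 60/10 = -1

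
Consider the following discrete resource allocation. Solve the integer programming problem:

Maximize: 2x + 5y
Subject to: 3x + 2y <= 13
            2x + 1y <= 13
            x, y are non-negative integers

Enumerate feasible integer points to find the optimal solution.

Constraint 1: 3x + 2y <= 13
Constraint 2: 2x + 1y <= 13
Feasible x range (need y >= 0): 0 <= x <= min(13/3, 13/2) => x in {0, ..., 4}.
Enumerate feasible integer points row by row (the coefficient of y is 5 > 0, so for each x the largest feasible y gives the best value):
  x = 0: y <= min((13 - 3*0)/2, (13 - 2*0)/1) => y in {0, ..., 6}; best 2*0 + 5*6 = 30
  x = 1: y <= min((13 - 3*1)/2, (13 - 2*1)/1) => y in {0, ..., 5}; best 2*1 + 5*5 = 27
  x = 2: y <= min((13 - 3*2)/2, (13 - 2*2)/1) => y in {0, ..., 3}; best 2*2 + 5*3 = 19
  x = 3: y <= min((13 - 3*3)/2, (13 - 2*3)/1) => y in {0, ..., 2}; best 2*3 + 5*2 = 16
  x = 4: y <= min((13 - 3*4)/2, (13 - 2*4)/1) => y in {0}; best 2*4 + 5*0 = 8
The maximum 2x + 5y = 30 is achieved at x = 0, y = 6.
Check: 3*0 + 2*6 = 12 <= 13 and 2*0 + 1*6 = 6 <= 13.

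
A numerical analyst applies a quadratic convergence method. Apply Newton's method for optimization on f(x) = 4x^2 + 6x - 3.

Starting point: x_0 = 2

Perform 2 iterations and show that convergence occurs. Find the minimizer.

f(x) = 4x^2 + 6x - 3, f'(x) = 8x + (6), f''(x) = 8
Step 1: f'(2) = 22, x_1 = 2 - 22/8 = -3/4
Step 2: f'(-3/4) = 0, x_2 = -3/4 (converged)
Newton's method converges in 1 step for quadratics.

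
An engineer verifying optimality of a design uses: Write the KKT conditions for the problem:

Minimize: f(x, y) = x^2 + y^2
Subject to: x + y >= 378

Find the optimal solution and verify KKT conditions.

KKT conditions for min x^2 + y^2 s.t. x + y >= 378:
Stationarity: 2x = mu, 2y = mu
So x = y = mu/2.
Complementary slackness: mu*(x + y - 378) = 0
Primal feasibility: x + y >= 378; dual feasibility: mu >= 0
If mu = 0 then x = y = 0, but 0 + 0 < 378 is infeasible, so the constraint is active.
Constraint active: x + y = 2*(mu/2) = 378 => mu = 378
x = y = 189, f = 71442
Verify: stationarity 2*189 = 378 = mu; primal 189 + 189 = 378 >= 378; dual mu = 378 >= 0; complementary slackness 378*(378 - 378) = 0. All KKT conditions hold.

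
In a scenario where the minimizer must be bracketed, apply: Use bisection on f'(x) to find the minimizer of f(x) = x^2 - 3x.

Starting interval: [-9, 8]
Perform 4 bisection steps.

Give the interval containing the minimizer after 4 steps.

Finding critical point of f(x) = x^2 - 3x using bisection on f'(x) = 2x + -3.
f'(x) = 0 when x = 3/2.
Starting interval: [-9, 8]
Step 1: mid = -1/2, f'(mid) = -4, new interval = [-1/2, 8]
Step 2: mid = 15/4, f'(mid) = 9/2, new interval = [-1/2, 15/4]
Step 3: mid = 13/8, f'(mid) = 1/4, new interval = [-1/2, 13/8]
Step 4: mid = 9/16, f'(mid) = -15/8, new interval = [9/16, 13/8]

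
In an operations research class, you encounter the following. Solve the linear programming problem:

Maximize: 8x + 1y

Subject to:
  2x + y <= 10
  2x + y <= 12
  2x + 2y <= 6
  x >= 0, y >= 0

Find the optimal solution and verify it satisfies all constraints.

Feasible vertices: (0, 0), (0, 3), (3, 0)
Objective 8x + 1y at each vertex:
  (0, 0): 0
  (0, 3): 3
  (3, 0): 24
Maximum is 24 at (3, 0).
Verify constraints at (x, y) = (3, 0):
  2*3 + 1*0 = 6 <= 10
  2*3 + 1*0 = 6 <= 12
  2*3 + 2*0 = 6 <= 6 (active)
  x = 3 >= 0, y = 0 >= 0. All constraints satisfied.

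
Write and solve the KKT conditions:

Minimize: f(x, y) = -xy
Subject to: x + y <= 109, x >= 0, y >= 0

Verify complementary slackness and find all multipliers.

Problem: min -xy s.t. x + y <= 109 (multiplier lambda), x >= 0 (mu_x), y >= 0 (mu_y)
KKT stationarity: -y + lambda - mu_x = 0, -x + lambda - mu_y = 0, with lambda, mu_x, mu_y >= 0
Complementary slackness: lambda*(x + y - 109) = 0, mu_x*x = 0, mu_y*y = 0
If lambda = 0: y = -mu_x <= 0 and x = -mu_y <= 0 force x = y = 0 with f = 0; but x = y = 109/2 is feasible with f = -11881/4 < 0, so this is not the minimum. Hence lambda > 0 and x + y = 109.
Try x > 0, y > 0 (so mu_x = mu_y = 0): y = lambda, x = lambda => x = y = lambda
x + y = 109 => 2*lambda = 109 => lambda = 109/2
x* = y* = 109/2 > 0, consistent with mu_x = mu_y = 0.
(Any feasible point with x = 0 or y = 0 has f = 0 > -11881/4, so the minimum is not on those boundaries.)
min(-xy) = -11881/4 (i.e. max xy = 11881/4)
Multipliers: lambda = 109/2, mu_x = 0, mu_y = 0
Complementary slackness: lambda*(x + y - 109) = 109/2*(109/2 + 109/2 - 109) = 0, mu_x*x = 0*109/2 = 0, mu_y*y = 0*109/2 = 0. Satisfied.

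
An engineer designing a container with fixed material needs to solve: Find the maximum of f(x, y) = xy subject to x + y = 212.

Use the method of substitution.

Substitute y = 212 - x into f(x,y) = xy:
g(x) = x(212 - x) = 212x - x^2
g'(x) = 212 - 2x = 0  =>  x = 106
y = 212 - 106 = 106
Maximum value = 106 * 106 = 11236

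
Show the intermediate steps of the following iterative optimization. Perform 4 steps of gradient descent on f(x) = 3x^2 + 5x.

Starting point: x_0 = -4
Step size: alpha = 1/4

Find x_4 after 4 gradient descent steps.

f(x) = 3x^2 + 5x, f'(x) = 6x + (5)
Step 1: f'(-4) = -19, x_1 = -4 - 1/4 * -19 = 3/4
Step 2: f'(3/4) = 19/2, x_2 = 3/4 - 1/4 * 19/2 = -13/8
Step 3: f'(-13/8) = -19/4, x_3 = -13/8 - 1/4 * -19/4 = -7/16
Step 4: f'(-7/16) = 19/8, x_4 = -7/16 - 1/4 * 19/8 = -33/32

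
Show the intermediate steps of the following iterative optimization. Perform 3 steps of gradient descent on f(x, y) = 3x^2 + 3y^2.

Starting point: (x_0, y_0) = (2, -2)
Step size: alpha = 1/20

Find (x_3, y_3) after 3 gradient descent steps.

f(x,y) = 3x^2 + 3y^2
grad_x = 6x + 0y, grad_y = 6y + 0x
Step 1: grad = (12, -12), (7/5, -7/5)
Step 2: grad = (42/5, -42/5), (49/50, -49/50)
Step 3: grad = (147/25, -147/25), (343/500, -343/500)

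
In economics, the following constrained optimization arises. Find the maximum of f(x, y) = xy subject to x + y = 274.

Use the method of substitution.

Substitute y = 274 - x into f(x,y) = xy:
g(x) = x(274 - x) = 274x - x^2
g'(x) = 274 - 2x = 0  =>  x = 137
y = 274 - 137 = 137
Maximum value = 137 * 137 = 18769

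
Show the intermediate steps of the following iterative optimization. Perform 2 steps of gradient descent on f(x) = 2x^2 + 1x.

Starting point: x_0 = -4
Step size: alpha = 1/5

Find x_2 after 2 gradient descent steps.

f(x) = 2x^2 + 1x, f'(x) = 4x + (1)
Step 1: f'(-4) = -15, x_1 = -4 - 1/5 * -15 = -1
Step 2: f'(-1) = -3, x_2 = -1 - 1/5 * -3 = -2/5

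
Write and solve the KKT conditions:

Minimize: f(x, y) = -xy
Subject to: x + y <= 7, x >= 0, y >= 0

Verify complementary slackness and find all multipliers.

Problem: min -xy s.t. x + y <= 7 (multiplier lambda), x >= 0 (mu_x), y >= 0 (mu_y)
KKT stationarity: -y + lambda - mu_x = 0, -x + lambda - mu_y = 0, with lambda, mu_x, mu_y >= 0
Complementary slackness: lambda*(x + y - 7) = 0, mu_x*x = 0, mu_y*y = 0
If lambda = 0: y = -mu_x <= 0 and x = -mu_y <= 0 force x = y = 0 with f = 0; but x = y = 7/2 is feasible with f = -49/4 < 0, so this is not the minimum. Hence lambda > 0 and x + y = 7.
Try x > 0, y > 0 (so mu_x = mu_y = 0): y = lambda, x = lambda => x = y = lambda
x + y = 7 => 2*lambda = 7 => lambda = 7/2
x* = y* = 7/2 > 0, consistent with mu_x = mu_y = 0.
(Any feasible point with x = 0 or y = 0 has f = 0 > -49/4, so the minimum is not on those boundaries.)
min(-xy) = -49/4 (i.e. max xy = 49/4)
Multipliers: lambda = 7/2, mu_x = 0, mu_y = 0
Complementary slackness: lambda*(x + y - 7) = 7/2*(7/2 + 7/2 - 7) = 0, mu_x*x = 0*7/2 = 0, mu_y*y = 0*7/2 = 0. Satisfied.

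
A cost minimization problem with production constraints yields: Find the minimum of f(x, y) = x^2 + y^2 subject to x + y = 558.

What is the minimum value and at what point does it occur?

Substitute y = 558 - x into f(x,y) = x^2 + y^2:
g(x) = x^2 + (558 - x)^2 = 2x^2 - 1116x + 311364
g'(x) = 4x - 1116 = 0  =>  x = 279
y = 558 - 279 = 279
Minimum value = 279^2 + 279^2 = 155682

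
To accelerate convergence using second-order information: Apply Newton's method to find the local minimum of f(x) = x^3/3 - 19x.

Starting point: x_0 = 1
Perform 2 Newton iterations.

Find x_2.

f(x) = x^3/3 - 19x
f'(x) = x^2 - 19, f''(x) = 2x
Newton update: x_{n+1} = x_n - (x_n^2 - 19)/(2*x_n)
Step 1: x_0 = 1, f'=-18, f''=2, x_1 = 10
Step 2: x_1 = 10, f'=81, f''=20, x_2 = 119/20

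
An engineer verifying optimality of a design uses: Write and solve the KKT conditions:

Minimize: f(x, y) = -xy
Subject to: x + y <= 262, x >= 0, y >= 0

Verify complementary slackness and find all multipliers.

Problem: min -xy s.t. x + y <= 262 (multiplier lambda), x >= 0 (mu_x), y >= 0 (mu_y)
KKT stationarity: -y + lambda - mu_x = 0, -x + lambda - mu_y = 0, with lambda, mu_x, mu_y >= 0
Complementary slackness: lambda*(x + y - 262) = 0, mu_x*x = 0, mu_y*y = 0
If lambda = 0: y = -mu_x <= 0 and x = -mu_y <= 0 force x = y = 0 with f = 0; but x = y = 131 is feasible with f = -17161 < 0, so this is not the minimum. Hence lambda > 0 and x + y = 262.
Try x > 0, y > 0 (so mu_x = mu_y = 0): y = lambda, x = lambda => x = y = lambda
x + y = 262 => 2*lambda = 262 => lambda = 131
x* = y* = 131 > 0, consistent with mu_x = mu_y = 0.
(Any feasible point with x = 0 or y = 0 has f = 0 > -17161, so the minimum is not on those boundaries.)
min(-xy) = -17161 (i.e. max xy = 17161)
Multipliers: lambda = 131, mu_x = 0, mu_y = 0
Complementary slackness: lambda*(x + y - 262) = 131*(131 + 131 - 262) = 0, mu_x*x = 0*131 = 0, mu_y*y = 0*131 = 0. Satisfied.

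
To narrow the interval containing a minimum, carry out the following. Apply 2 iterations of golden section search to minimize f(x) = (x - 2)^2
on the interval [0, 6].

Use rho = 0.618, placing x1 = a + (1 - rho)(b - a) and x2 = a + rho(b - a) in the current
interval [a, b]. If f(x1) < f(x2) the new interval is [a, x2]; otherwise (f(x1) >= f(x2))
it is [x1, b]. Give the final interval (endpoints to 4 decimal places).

Golden section search for min of f(x) = (x - 2)^2 on [0, 6].
Each step: x1 = a + (1 - rho)(b - a), x2 = a + rho(b - a); if f(x1) < f(x2) keep [a, x2], otherwise keep [x1, b].
Step 1: [0.0000, 6.0000], x1=2.2920 (f=0.0853), x2=3.7080 (f=2.9173); f(x1) < f(x2) => keep [0.0000, 3.7080]
Step 2: [0.0000, 3.7080], x1=1.4165 (f=0.3405), x2=2.2915 (f=0.0850); f(x1) > f(x2) => keep [1.4165, 3.7080]
Final interval: [1.4165, 3.7080]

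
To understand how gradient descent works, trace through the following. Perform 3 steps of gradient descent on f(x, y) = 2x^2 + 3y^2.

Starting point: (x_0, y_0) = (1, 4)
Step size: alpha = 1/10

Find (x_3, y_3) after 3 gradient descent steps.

f(x,y) = 2x^2 + 3y^2
grad_x = 4x + 0y, grad_y = 6y + 0x
Step 1: grad = (4, 24), (3/5, 8/5)
Step 2: grad = (12/5, 48/5), (9/25, 16/25)
Step 3: grad = (36/25, 96/25), (27/125, 32/125)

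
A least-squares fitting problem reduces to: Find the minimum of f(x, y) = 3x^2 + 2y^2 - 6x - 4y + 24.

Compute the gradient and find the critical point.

f(x,y) = 3x^2 + 2y^2 - 6x - 4y + 24
df/dx = 6x + (-6) = 0  =>  x = 1
df/dy = 4y + (-4) = 0  =>  y = 1
f(1, 1) = 3*(1)^2 + 2*(1)^2 + -6*(1) + -4*(1) + 24 = 19
Hessian is diagonal with entries 6, 4 > 0, so this is a minimum.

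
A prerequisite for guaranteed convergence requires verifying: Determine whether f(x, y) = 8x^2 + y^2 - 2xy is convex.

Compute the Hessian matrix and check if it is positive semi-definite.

f(x,y) = 8x^2 + y^2 - 2xy
Hessian H = [[16, -2], [-2, 2]]
trace(H) = 18, det(H) = 28
Eigenvalues: (18 +/- sqrt(212)) / 2 = 16.28, 1.72
Since both eigenvalues > 0, f is convex.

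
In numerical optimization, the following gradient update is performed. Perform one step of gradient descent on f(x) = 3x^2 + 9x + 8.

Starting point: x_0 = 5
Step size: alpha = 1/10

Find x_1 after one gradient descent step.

f(x) = 3x^2 + 9x + 8
f'(x) = 6x + 9
f'(5) = 6*5 + (9) = 39
x_1 = x_0 - alpha * f'(x_0) = 5 - 1/10 * 39 = 11/10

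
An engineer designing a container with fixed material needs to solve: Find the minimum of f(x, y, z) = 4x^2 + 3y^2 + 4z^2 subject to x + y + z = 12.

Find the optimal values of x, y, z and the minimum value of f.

Using Lagrange multipliers on f = 4x^2 + 3y^2 + 4z^2 with constraint x + y + z = 12:
Conditions: 2*4*x = lambda, 2*3*y = lambda, 2*4*z = lambda
So x = lambda/8, y = lambda/6, z = lambda/8
Substituting into constraint: lambda * (5/12) = 12
lambda = 144/5
x = 18/5, y = 24/5, z = 18/5
Minimum value = 864/5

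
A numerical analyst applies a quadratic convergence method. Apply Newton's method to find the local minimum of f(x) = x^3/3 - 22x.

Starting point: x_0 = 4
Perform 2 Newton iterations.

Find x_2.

f(x) = x^3/3 - 22x
f'(x) = x^2 - 22, f''(x) = 2x
Newton update: x_{n+1} = x_n - (x_n^2 - 22)/(2*x_n)
Step 1: x_0 = 4, f'=-6, f''=8, x_1 = 19/4
Step 2: x_1 = 19/4, f'=9/16, f''=19/2, x_2 = 713/152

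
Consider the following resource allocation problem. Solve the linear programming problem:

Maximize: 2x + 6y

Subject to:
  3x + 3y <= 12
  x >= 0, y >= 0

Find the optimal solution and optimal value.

The feasible region has vertices at [(0, 0), (4, 0), (0, 4)].
Checking objective 2x + 6y at each vertex:
  (0, 0): 2*0 + 6*0 = 0
  (4, 0): 2*4 + 6*0 = 8
  (0, 4): 2*0 + 6*4 = 24
Maximum is 24 at (0, 4).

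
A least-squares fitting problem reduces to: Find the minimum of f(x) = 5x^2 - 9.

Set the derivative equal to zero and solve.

f(x) = 5x^2 - 9
f'(x) = 10x + (0) = 0
x = 0/10 = 0
f(0) = -9
Since f''(x) = 10 > 0, this is a minimum.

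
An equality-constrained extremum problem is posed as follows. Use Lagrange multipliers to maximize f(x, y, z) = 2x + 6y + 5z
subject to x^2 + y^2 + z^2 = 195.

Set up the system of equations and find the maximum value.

Lagrange conditions: 2 = 2*lambda*x, 6 = 2*lambda*y, 5 = 2*lambda*z
So x:2 = y:6 = z:5, i.e. x = 2t, y = 6t, z = 5t
Constraint: t^2*(2^2 + 6^2 + 5^2) = 195
  t^2 * 65 = 195  =>  t = sqrt(3)
Maximum = 2*2t + 6*6t + 5*5t = 65*sqrt(3) = sqrt(12675)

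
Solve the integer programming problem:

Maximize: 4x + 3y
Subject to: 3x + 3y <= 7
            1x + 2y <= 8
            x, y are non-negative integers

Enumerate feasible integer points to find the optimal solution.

Constraint 1: 3x + 3y <= 7
Constraint 2: 1x + 2y <= 8
Feasible x range (need y >= 0): 0 <= x <= min(7/3, 8/1) => x in {0, ..., 2}.
Enumerate feasible integer points row by row (the coefficient of y is 3 > 0, so for each x the largest feasible y gives the best value):
  x = 0: y <= min((7 - 3*0)/3, (8 - 1*0)/2) => y in {0, ..., 2}; best 4*0 + 3*2 = 6
  x = 1: y <= min((7 - 3*1)/3, (8 - 1*1)/2) => y in {0, ..., 1}; best 4*1 + 3*1 = 7
  x = 2: y <= min((7 - 3*2)/3, (8 - 1*2)/2) => y in {0}; best 4*2 + 3*0 = 8
The maximum 4x + 3y = 8 is achieved at x = 2, y = 0.
Check: 3*2 + 3*0 = 6 <= 7 and 1*2 + 2*0 = 2 <= 8.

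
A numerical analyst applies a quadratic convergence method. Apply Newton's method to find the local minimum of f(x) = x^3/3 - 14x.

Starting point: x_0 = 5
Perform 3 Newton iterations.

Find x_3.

f(x) = x^3/3 - 14x
f'(x) = x^2 - 14, f''(x) = 2x
Newton update: x_{n+1} = x_n - (x_n^2 - 14)/(2*x_n)
Step 1: x_0 = 5, f'=11, f''=10, x_1 = 39/10
Step 2: x_1 = 39/10, f'=121/100, f''=39/5, x_2 = 2921/780
Step 3: x_2 = 2921/780, f'=14641/608400, f''=2921/390, x_3 = 17049841/4556760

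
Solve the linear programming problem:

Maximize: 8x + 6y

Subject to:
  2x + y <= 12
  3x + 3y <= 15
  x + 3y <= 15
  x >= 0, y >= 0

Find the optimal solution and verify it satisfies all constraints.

Feasible vertices: (0, 0), (0, 5), (5, 0)
Objective 8x + 6y at each vertex:
  (0, 0): 0
  (0, 5): 30
  (5, 0): 40
Maximum is 40 at (5, 0).
Verify constraints at (x, y) = (5, 0):
  2*5 + 1*0 = 10 <= 12
  3*5 + 3*0 = 15 <= 15 (active)
  1*5 + 3*0 = 5 <= 15
  x = 5 >= 0, y = 0 >= 0. All constraints satisfied.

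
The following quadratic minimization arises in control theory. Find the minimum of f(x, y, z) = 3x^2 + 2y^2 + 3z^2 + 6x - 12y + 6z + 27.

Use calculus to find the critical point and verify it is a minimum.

f(x,y,z) = 3x^2 + 2y^2 + 3z^2 + 6x - 12y + 6z + 27
df/dx = 6x + (6) = 0 => x = -1
df/dy = 4y + (-12) = 0 => y = 3
df/dz = 6z + (6) = 0 => z = -1
f(-1,3,-1) = 3*(-1)^2 + 2*(3)^2 + 3*(-1)^2 + 6*(-1) + -12*(3) + 6*(-1) + 27 = 3
Hessian is diagonal with entries 6, 4, 6 > 0, confirmed minimum.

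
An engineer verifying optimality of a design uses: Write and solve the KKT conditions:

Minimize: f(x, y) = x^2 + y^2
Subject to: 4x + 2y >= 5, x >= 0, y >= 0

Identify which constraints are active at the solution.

KKT conditions for min x^2 + y^2 s.t. 4x + 2y >= 5, x >= 0, y >= 0:
Stationarity: 2x = mu*4 + mu_x, 2y = mu*2 + mu_y, with mu, mu_x, mu_y >= 0
Complementary slackness: mu*(4x + 2y - 5) = 0, mu_x*x = 0, mu_y*y = 0
(0, 0) is infeasible (4*0 + 2*0 < 5), so if mu = 0 stationarity would force x = mu_x/2 >= 0, y = mu_y/2 >= 0 with mu_x*x = mu_y*y = 0, i.e. x = y = 0: contradiction. Hence mu > 0 and 4x + 2y = 5 is active.
Try x > 0, y > 0 (so mu_x = mu_y = 0): x = 4*mu/2, y = 2*mu/2
Substitute: 4*(4*mu/2) + 2*(2*mu/2) = 5
  mu*20/2 = 5 => mu = 1/2
x* = 1 > 0, y* = 1/2 > 0, consistent with mu_x = mu_y = 0.
f is convex and the constraints are linear, so this KKT point is the global minimum.
f* = 5/4
Active constraints: 4x + 2y >= 5 (holds with equality, mu = 1/2 > 0); x >= 0 and y >= 0 are inactive (mu_x = mu_y = 0).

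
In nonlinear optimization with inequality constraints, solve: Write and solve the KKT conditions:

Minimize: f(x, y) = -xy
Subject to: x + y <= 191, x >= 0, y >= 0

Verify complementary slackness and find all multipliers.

Problem: min -xy s.t. x + y <= 191 (multiplier lambda), x >= 0 (mu_x), y >= 0 (mu_y)
KKT stationarity: -y + lambda - mu_x = 0, -x + lambda - mu_y = 0, with lambda, mu_x, mu_y >= 0
Complementary slackness: lambda*(x + y - 191) = 0, mu_x*x = 0, mu_y*y = 0
If lambda = 0: y = -mu_x <= 0 and x = -mu_y <= 0 force x = y = 0 with f = 0; but x = y = 191/2 is feasible with f = -36481/4 < 0, so this is not the minimum. Hence lambda > 0 and x + y = 191.
Try x > 0, y > 0 (so mu_x = mu_y = 0): y = lambda, x = lambda => x = y = lambda
x + y = 191 => 2*lambda = 191 => lambda = 191/2
x* = y* = 191/2 > 0, consistent with mu_x = mu_y = 0.
(Any feasible point with x = 0 or y = 0 has f = 0 > -36481/4, so the minimum is not on those boundaries.)
min(-xy) = -36481/4 (i.e. max xy = 36481/4)
Multipliers: lambda = 191/2, mu_x = 0, mu_y = 0
Complementary slackness: lambda*(x + y - 191) = 191/2*(191/2 + 191/2 - 191) = 0, mu_x*x = 0*191/2 = 0, mu_y*y = 0*191/2 = 0. Satisfied.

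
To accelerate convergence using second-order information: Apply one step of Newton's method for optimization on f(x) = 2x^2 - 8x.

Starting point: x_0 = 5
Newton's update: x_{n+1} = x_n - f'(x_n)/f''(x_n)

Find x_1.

f(x) = 2x^2 - 8x
f'(x) = 4x + (-8), f''(x) = 4
Newton step: x_1 = x_0 - f'(x_0)/f''(x_0)
f'(5) = 12
x_1 = 5 - 12/4 = 2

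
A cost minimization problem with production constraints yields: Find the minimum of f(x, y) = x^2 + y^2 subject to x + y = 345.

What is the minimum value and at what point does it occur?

Substitute y = 345 - x into f(x,y) = x^2 + y^2:
g(x) = x^2 + (345 - x)^2 = 2x^2 - 690x + 119025
g'(x) = 4x - 690 = 0  =>  x = 345/2
y = 345 - 345/2 = 345/2
Minimum value = (345/2)^2 + (345/2)^2 = 119025/2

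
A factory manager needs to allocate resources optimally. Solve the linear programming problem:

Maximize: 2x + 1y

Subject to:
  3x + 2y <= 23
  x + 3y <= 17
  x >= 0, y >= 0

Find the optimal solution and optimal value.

Feasible vertices: (0, 0), (0, 17/3), (5, 4), (23/3, 0)
Objective 2x + 1y at each:
  (0, 0): 0
  (0, 17/3): 17/3
  (5, 4): 14
  (23/3, 0): 46/3
Maximum is 46/3 at (23/3, 0).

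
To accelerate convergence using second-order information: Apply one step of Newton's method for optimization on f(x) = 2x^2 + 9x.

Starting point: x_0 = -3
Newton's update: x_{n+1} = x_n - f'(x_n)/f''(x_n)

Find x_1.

f(x) = 2x^2 + 9x
f'(x) = 4x + (9), f''(x) = 4
Newton step: x_1 = x_0 - f'(x_0)/f''(x_0)
f'(-3) = -3
x_1 = -3 - -3/4 = -9/4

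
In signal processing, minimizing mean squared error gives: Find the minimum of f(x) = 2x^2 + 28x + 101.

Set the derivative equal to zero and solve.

f(x) = 2x^2 + 28x + 101
f'(x) = 4x + (28) = 0
x = -28/4 = -7
f(-7) = 3
Since f''(x) = 4 > 0, this is a minimum.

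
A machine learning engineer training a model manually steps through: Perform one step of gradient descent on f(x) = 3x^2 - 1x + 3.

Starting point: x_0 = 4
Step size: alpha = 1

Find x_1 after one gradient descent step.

f(x) = 3x^2 - 1x + 3
f'(x) = 6x - 1
f'(4) = 6*4 + (-1) = 23
x_1 = x_0 - alpha * f'(x_0) = 4 - 1 * 23 = -19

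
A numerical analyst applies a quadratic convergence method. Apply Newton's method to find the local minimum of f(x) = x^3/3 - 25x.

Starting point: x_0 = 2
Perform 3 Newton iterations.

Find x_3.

f(x) = x^3/3 - 25x
f'(x) = x^2 - 25, f''(x) = 2x
Newton update: x_{n+1} = x_n - (x_n^2 - 25)/(2*x_n)
Step 1: x_0 = 2, f'=-21, f''=4, x_1 = 29/4
Step 2: x_1 = 29/4, f'=441/16, f''=29/2, x_2 = 1241/232
Step 3: x_2 = 1241/232, f'=194481/53824, f''=1241/116, x_3 = 2885681/575824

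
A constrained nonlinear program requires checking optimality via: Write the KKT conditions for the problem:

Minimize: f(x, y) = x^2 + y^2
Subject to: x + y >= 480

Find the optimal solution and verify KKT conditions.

KKT conditions for min x^2 + y^2 s.t. x + y >= 480:
Stationarity: 2x = mu, 2y = mu
So x = y = mu/2.
Complementary slackness: mu*(x + y - 480) = 0
Primal feasibility: x + y >= 480; dual feasibility: mu >= 0
If mu = 0 then x = y = 0, but 0 + 0 < 480 is infeasible, so the constraint is active.
Constraint active: x + y = 2*(mu/2) = 480 => mu = 480
x = y = 240, f = 115200
Verify: stationarity 2*240 = 480 = mu; primal 240 + 240 = 480 >= 480; dual mu = 480 >= 0; complementary slackness 480*(480 - 480) = 0. All KKT conditions hold.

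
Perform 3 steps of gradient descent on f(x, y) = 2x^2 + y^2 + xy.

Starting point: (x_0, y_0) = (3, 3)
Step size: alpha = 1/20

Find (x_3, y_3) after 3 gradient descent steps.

f(x,y) = 2x^2 + y^2 + xy
grad_x = 4x + 1y, grad_y = 2y + 1x
Step 1: grad = (15, 9), (9/4, 51/20)
Step 2: grad = (231/20, 147/20), (669/400, 873/400)
Step 3: grad = (3549/400, 483/80), (9831/8000, 3009/1600)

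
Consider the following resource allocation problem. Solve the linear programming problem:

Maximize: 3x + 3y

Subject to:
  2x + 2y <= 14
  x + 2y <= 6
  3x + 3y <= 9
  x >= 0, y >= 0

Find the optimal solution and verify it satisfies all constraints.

Feasible vertices: (0, 0), (0, 3), (3, 0)
Objective 3x + 3y at each vertex:
  (0, 0): 0
  (0, 3): 9
  (3, 0): 9
Maximum is 9 at (0, 3).
Verify constraints at (x, y) = (0, 3):
  2*0 + 2*3 = 6 <= 14
  1*0 + 2*3 = 6 <= 6 (active)
  3*0 + 3*3 = 9 <= 9 (active)
  x = 0 >= 0, y = 3 >= 0. All constraints satisfied.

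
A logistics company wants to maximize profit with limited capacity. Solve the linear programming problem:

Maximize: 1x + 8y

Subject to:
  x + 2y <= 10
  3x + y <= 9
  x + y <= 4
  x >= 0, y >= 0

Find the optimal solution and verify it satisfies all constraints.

Feasible vertices: (0, 0), (0, 4), (5/2, 3/2), (3, 0)
Objective 1x + 8y at each vertex:
  (0, 0): 0
  (0, 4): 32
  (5/2, 3/2): 29/2
  (3, 0): 3
Maximum is 32 at (0, 4).
Verify constraints at (x, y) = (0, 4):
  1*0 + 2*4 = 8 <= 10
  3*0 + 1*4 = 4 <= 9
  1*0 + 1*4 = 4 <= 4 (active)
  x = 0 >= 0, y = 4 >= 0. All constraints satisfied.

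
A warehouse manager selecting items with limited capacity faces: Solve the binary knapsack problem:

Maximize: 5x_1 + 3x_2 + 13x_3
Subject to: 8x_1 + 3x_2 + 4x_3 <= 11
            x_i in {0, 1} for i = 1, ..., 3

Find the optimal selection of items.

Items: item 1 (v=5, w=8), item 2 (v=3, w=3), item 3 (v=13, w=4)
Capacity: 11
Checking all 8 subsets (w = total weight, v = total value):
  {}: w = 0, v = 0
  {1}: w = 8, v = 5
  {2}: w = 3, v = 3
  {3}: w = 4, v = 13
  {1, 2}: w = 11, v = 8
  {1, 3}: w = 12 > 11, infeasible
  {2, 3}: w = 7, v = 16
  {1, 2, 3}: w = 15 > 11, infeasible
Best feasible subset: items [2, 3]
Total weight: 7 <= 11, total value: 16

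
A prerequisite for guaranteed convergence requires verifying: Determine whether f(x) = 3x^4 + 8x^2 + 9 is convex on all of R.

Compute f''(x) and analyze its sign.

f(x) = 3x^4 + 8x^2 + 9
f'(x) = 12x^3 + 16x
f''(x) = 36x^2 + 16
f''(x) = 36x^2 + 16 >= 16 > 0 for all x
Therefore, f is convex on R.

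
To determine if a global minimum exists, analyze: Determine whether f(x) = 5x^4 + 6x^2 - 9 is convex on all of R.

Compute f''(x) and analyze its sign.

f(x) = 5x^4 + 6x^2 - 9
f'(x) = 20x^3 + 12x
f''(x) = 60x^2 + 12
f''(x) = 60x^2 + 12 >= 12 > 0 for all x
Therefore, f is convex on R.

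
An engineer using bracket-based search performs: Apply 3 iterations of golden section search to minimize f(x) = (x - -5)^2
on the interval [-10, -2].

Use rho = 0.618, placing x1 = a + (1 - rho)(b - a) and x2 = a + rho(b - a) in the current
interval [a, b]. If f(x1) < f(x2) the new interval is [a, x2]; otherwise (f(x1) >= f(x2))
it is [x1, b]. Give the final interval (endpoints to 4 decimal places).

Golden section search for min of f(x) = (x - -5)^2 on [-10, -2].
Each step: x1 = a + (1 - rho)(b - a), x2 = a + rho(b - a); if f(x1) < f(x2) keep [a, x2], otherwise keep [x1, b].
Step 1: [-10.0000, -2.0000], x1=-6.9440 (f=3.7791), x2=-5.0560 (f=0.0031); f(x1) > f(x2) => keep [-6.9440, -2.0000]
Step 2: [-6.9440, -2.0000], x1=-5.0554 (f=0.0031), x2=-3.8886 (f=1.2352); f(x1) < f(x2) => keep [-6.9440, -3.8886]
Step 3: [-6.9440, -3.8886], x1=-5.7768 (f=0.6035), x2=-5.0558 (f=0.0031); f(x1) > f(x2) => keep [-5.7768, -3.8886]
Final interval: [-5.7768, -3.8886]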